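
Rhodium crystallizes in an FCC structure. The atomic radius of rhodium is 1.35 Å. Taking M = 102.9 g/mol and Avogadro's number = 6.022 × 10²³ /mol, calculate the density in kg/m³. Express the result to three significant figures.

12300 kg/m³

In an FCC lattice, atoms touch along the face diagonal, so √2·a = 4r, giving a = 3.818 Å = 3.818 × 10^-8 cm.
With Z = 4, ρ = Z·M/(N_A·a³) = 4 × 102.9 / (6.022 × 10²³ × 5.567 × 10^-23) = 12.28 g/cm³ = 12300 kg/m³.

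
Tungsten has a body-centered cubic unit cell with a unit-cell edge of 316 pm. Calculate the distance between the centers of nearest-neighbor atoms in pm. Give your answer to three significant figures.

274 pm

In a BCC structure, atoms touch along the body diagonal, so √3·a = 4r; the nearest-neighbor distance equals 2r = 0.8660·a.
d = 0.8660 × 316 = 274 pm.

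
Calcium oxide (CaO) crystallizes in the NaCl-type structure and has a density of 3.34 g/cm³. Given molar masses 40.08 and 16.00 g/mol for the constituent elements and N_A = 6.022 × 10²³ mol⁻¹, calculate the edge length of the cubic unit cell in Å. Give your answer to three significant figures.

M(CaO) = 56.08 g/mol; Z = 4 formula units per cell.
a³ = Z·M/(N_A·ρ) = 4 × 56.08 / (6.022 × 10²³ × 3.34) = 1.115 × 10^-22 cm³, so a = 4.813 × 10^-8 cm = 4.81 Å.

4.81 Å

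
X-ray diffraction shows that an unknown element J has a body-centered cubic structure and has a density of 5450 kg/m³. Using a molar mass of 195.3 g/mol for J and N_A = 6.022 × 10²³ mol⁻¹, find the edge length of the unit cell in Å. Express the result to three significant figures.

With Z = 2 atoms per BCC cell, a³ = Z·M/(N_A·ρ) = 2 × 195.3 / (6.022 × 10²³ × 5.450 g/cm³) = 1.190 × 10^-22 cm³.
a = (1.190 × 10^-22)^(1/3) = 4.919 × 10^-8 cm = 4.92 Å.

4.92 Å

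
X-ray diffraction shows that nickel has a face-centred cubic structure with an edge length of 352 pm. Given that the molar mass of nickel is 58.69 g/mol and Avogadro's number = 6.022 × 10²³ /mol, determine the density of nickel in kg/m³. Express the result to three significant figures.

An FCC unit cell contains Z = 4 atoms.
Cell volume: a³ = (352 pm)³ = (3.520 × 10^-8 cm)³ = 4.361 × 10^-23 cm³.
ρ = Z·M/(N_A·a³) = 4 × 58.69 / (6.022 × 10²³ × 4.361 × 10^-23) = 8.938 g/cm³ = 8940 kg/m³.

8940 kg/m³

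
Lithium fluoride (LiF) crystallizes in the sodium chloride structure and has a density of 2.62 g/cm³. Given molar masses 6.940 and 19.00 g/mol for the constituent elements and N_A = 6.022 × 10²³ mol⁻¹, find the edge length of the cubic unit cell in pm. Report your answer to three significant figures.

404 pm

M(LiF) = 25.94 g/mol; Z = 4 formula units per cell.
a³ = Z·M/(N_A·ρ) = 4 × 25.94 / (6.022 × 10²³ × 2.62) = 6.576 × 10^-23 cm³, so a = 4.036 × 10^-8 cm = 404 pm.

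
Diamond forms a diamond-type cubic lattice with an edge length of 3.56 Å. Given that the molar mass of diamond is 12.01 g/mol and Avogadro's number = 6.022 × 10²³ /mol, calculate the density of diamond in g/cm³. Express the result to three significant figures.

A diamond cubic unit cell contains Z = 8 atoms.
Cell volume: a³ = (3.56 Å)³ = (3.560 × 10^-8 cm)³ = 4.512 × 10^-23 cm³.
ρ = Z·M/(N_A·a³) = 8 × 12.01 / (6.022 × 10²³ × 4.512 × 10^-23) = 3.536 g/cm³.

3.54 g/cm³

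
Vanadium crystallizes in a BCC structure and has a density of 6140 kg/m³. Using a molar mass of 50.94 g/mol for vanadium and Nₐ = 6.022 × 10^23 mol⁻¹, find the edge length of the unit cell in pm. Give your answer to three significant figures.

302 pm

With Z = 2 atoms per BCC cell, a³ = Z·M/(N_A·ρ) = 2 × 50.94 / (6.022 × 10²³ × 6.140 g/cm³) = 2.755 × 10^-23 cm³.
a = (2.755 × 10^-23)^(1/3) = 3.020 × 10^-8 cm = 302 pm.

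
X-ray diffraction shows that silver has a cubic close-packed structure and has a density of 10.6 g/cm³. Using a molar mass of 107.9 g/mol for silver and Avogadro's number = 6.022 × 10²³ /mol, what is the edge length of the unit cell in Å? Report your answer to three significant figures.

4.07 Å

With Z = 4 atoms per FCC cell, a³ = Z·M/(N_A·ρ) = 4 × 107.9 / (6.022 × 10²³ × 10.60 g/cm³) = 6.761 × 10^-23 cm³.
a = (6.761 × 10^-23)^(1/3) = 4.074 × 10^-8 cm = 4.07 Å.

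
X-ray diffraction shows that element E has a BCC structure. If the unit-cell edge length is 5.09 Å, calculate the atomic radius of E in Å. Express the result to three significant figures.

2.20 Å

In a BCC lattice, atoms touch along the body diagonal, so √3·a = 4r.
r = √3·a/4 = 1.7321 × 5.09 / 4 = 2.20 Å.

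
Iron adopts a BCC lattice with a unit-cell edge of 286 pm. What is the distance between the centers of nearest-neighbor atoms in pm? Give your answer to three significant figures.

248 pm

In a BCC structure, atoms touch along the body diagonal, so √3·a = 4r; the nearest-neighbor distance equals 2r = 0.8660·a.
d = 0.8660 × 286 = 248 pm.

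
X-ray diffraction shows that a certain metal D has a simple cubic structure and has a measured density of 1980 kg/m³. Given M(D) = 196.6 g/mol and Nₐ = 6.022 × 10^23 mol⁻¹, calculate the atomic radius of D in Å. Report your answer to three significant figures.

2.74 Å

For a simple cubic cell (Z = 1), a³ = Z·M/(N_A·ρ) = 1 × 196.6 / (6.022 × 10²³ × 1.980) = 1.649 × 10^-22 cm³, so a = 5.484 × 10^-8 cm = 5.484 Å.
Atoms touch along the cell edge, so a = 2r, so r = 0.5000 × a = 2.74 Å.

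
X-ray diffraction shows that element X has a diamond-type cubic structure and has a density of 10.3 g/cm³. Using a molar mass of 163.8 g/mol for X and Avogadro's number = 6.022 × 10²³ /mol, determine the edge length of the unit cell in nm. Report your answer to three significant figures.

With Z = 8 atoms per diamond cubic cell, a³ = Z·M/(N_A·ρ) = 8 × 163.8 / (6.022 × 10²³ × 10.30 g/cm³) = 2.113 × 10^-22 cm³.
a = (2.113 × 10^-22)^(1/3) = 5.956 × 10^-8 cm = 0.596 nm.

0.596 nm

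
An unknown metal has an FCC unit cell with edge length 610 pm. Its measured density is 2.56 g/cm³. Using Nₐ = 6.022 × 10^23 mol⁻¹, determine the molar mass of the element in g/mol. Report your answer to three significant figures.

An FCC cell has Z = 4 atoms; a = 6.100 × 10^-8 cm.
M = ρ·N_A·a³/Z = 2.56 × 6.022 × 10²³ × 2.270 × 10^-22 / 4 = 87.5 g/mol.

87.5 g/mol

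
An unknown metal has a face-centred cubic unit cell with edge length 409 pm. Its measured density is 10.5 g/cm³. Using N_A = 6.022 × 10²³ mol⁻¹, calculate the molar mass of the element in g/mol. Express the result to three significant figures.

108 g/mol

An FCC cell has Z = 4 atoms; a = 4.090 × 10^-8 cm.
M = ρ·N_A·a³/Z = 10.5 × 6.022 × 10²³ × 6.842 × 10^-23 / 4 = 108 g/mol.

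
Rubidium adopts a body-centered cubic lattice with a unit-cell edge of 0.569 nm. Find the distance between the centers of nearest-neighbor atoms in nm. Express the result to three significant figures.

In a BCC structure, atoms touch along the body diagonal, so √3·a = 4r; the nearest-neighbor distance equals 2r = 0.8660·a.
d = 0.8660 × 0.569 = 0.493 nm.

0.493 nm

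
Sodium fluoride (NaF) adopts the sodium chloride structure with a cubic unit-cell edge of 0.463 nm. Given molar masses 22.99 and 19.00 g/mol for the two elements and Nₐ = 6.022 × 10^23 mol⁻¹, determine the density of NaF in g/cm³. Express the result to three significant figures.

2.81 g/cm³

The sodium chloride structure contains Z = 4 formula units per cell; M(NaF) = 22.99 + 19.00 = 41.99 g/mol.
a³ = (4.630 × 10^-8 cm)³ = 9.925 × 10^-23 cm³.
ρ = 4 × 41.99 / (6.022 × 10²³ × 9.925 × 10^-23) = 2.810 g/cm³.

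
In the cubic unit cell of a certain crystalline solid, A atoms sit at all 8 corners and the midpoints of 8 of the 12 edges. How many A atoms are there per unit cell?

Corner atoms are shared by 8 cells (1/8 each), edge atoms by 4 (1/4 each).
Net atoms = 8 × 1/8 + 8 × 1/4 = 1 + 2 = 3.

3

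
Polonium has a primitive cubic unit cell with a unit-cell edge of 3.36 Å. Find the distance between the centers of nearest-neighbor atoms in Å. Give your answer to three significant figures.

3.36 Å

In a simple cubic structure, atoms touch along the cell edge, so a = 2r; the nearest-neighbor distance equals 2r = 1.000·a.
d = 1.000 × 3.36 = 3.36 Å.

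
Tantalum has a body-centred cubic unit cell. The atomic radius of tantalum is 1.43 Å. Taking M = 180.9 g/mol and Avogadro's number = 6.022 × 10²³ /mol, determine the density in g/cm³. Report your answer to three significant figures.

In a BCC lattice, atoms touch along the body diagonal, so √3·a = 4r, giving a = 3.302 Å = 3.302 × 10^-8 cm.
With Z = 2, ρ = Z·M/(N_A·a³) = 2 × 180.9 / (6.022 × 10²³ × 3.602 × 10^-23) = 16.68 g/cm³.

16.7 g/cm³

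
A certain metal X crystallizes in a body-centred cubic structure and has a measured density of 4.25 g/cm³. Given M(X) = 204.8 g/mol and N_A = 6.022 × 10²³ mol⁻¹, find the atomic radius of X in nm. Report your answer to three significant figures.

For a BCC cell (Z = 2), a³ = Z·M/(N_A·ρ) = 2 × 204.8 / (6.022 × 10²³ × 4.250) = 1.600 × 10^-22 cm³, so a = 5.429 × 10^-8 cm = 0.5429 nm.
Atoms touch along the body diagonal, so √3·a = 4r, so r = 0.4330 × a = 0.235 nm.

0.235 nm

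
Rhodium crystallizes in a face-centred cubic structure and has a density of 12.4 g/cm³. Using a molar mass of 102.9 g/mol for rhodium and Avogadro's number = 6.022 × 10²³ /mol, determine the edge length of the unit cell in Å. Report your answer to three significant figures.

3.81 Å

With Z = 4 atoms per FCC cell, a³ = Z·M/(N_A·ρ) = 4 × 102.9 / (6.022 × 10²³ × 12.40 g/cm³) = 5.512 × 10^-23 cm³.
a = (5.512 × 10^-23)^(1/3) = 3.806 × 10^-8 cm = 3.81 Å.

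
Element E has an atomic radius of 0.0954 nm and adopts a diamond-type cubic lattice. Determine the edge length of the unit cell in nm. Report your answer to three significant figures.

0.441 nm

In a diamond cubic lattice, nearest neighbors lie along the body diagonal with √3·a = 8r.
a = 8r/√3 = 8 × 0.0954 / 1.7321 = 0.441 nm.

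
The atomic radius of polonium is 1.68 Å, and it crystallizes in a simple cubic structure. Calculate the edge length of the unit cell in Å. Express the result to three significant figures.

3.36 Å

In a simple cubic lattice, atoms touch along the cell edge, so a = 2r.
a = 2r = 2 × 1.68 = 3.36 Å.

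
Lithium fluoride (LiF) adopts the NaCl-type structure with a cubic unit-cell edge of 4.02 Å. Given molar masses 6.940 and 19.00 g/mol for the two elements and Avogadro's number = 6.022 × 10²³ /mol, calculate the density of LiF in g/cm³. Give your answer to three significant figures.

2.65 g/cm³

The NaCl-type structure contains Z = 4 formula units per cell; M(LiF) = 6.940 + 19.00 = 25.94 g/mol.
a³ = (4.020 × 10^-8 cm)³ = 6.496 × 10^-23 cm³.
ρ = 4 × 25.94 / (6.022 × 10²³ × 6.496 × 10^-23) = 2.652 g/cm³.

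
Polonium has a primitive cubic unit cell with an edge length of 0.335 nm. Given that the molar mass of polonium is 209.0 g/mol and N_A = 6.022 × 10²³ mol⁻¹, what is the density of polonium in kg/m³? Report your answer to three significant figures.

9230 kg/m³

A simple cubic unit cell contains Z = 1 atom.
Cell volume: a³ = (0.335 nm)³ = (3.350 × 10^-8 cm)³ = 3.760 × 10^-23 cm³.
ρ = Z·M/(N_A·a³) = 1 × 209.0 / (6.022 × 10²³ × 3.760 × 10^-23) = 9.231 g/cm³ = 9230 kg/m³.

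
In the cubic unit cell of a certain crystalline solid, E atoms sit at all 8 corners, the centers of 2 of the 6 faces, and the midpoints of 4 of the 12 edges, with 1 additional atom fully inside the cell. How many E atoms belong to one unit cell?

4

Corner atoms are shared by 8 cells (1/8 each), face atoms by 2 (1/2 each), edge atoms by 4 (1/4 each), interior atoms are unshared.
Net atoms = 8 × 1/8 + 2 × 1/2 + 4 × 1/4 + 1 = 1 + 1 + 1 + 1 = 4.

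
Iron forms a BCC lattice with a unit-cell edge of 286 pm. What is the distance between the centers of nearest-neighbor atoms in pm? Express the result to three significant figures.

248 pm

In a BCC structure, atoms touch along the body diagonal, so √3·a = 4r; the nearest-neighbor distance equals 2r = 0.8660·a.
d = 0.8660 × 286 = 248 pm.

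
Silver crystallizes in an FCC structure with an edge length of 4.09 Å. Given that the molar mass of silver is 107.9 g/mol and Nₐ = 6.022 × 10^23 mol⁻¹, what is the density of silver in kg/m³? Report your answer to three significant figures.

10500 kg/m³

An FCC unit cell contains Z = 4 atoms.
Cell volume: a³ = (4.09 Å)³ = (4.090 × 10^-8 cm)³ = 6.842 × 10^-23 cm³.
ρ = Z·M/(N_A·a³) = 4 × 107.9 / (6.022 × 10²³ × 6.842 × 10^-23) = 10.48 g/cm³ = 10500 kg/m³.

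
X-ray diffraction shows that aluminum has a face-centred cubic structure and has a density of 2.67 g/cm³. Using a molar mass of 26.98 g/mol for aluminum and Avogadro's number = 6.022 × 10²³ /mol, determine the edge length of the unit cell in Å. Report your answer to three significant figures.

4.06 Å

With Z = 4 atoms per FCC cell, a³ = Z·M/(N_A·ρ) = 4 × 26.98 / (6.022 × 10²³ × 2.670 g/cm³) = 6.712 × 10^-23 cm³.
a = (6.712 × 10^-23)^(1/3) = 4.064 × 10^-8 cm = 4.06 Å.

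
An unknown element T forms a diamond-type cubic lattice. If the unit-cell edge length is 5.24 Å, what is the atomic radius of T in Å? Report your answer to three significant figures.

1.13 Å

In a diamond cubic lattice, nearest neighbors lie along the body diagonal with √3·a = 8r.
r = √3·a/8 = 1.7321 × 5.24 / 8 = 1.13 Å.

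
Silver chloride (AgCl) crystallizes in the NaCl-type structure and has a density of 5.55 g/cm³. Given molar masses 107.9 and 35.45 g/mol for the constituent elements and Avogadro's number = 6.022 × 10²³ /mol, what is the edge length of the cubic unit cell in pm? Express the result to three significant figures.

556 pm

M(AgCl) = 143.35 g/mol; Z = 4 formula units per cell.
a³ = Z·M/(N_A·ρ) = 4 × 143.35 / (6.022 × 10²³ × 5.55) = 1.716 × 10^-22 cm³, so a = 5.557 × 10^-8 cm = 556 pm.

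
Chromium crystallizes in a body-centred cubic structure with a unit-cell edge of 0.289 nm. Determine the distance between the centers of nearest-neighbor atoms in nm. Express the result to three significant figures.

In a BCC structure, atoms touch along the body diagonal, so √3·a = 4r; the nearest-neighbor distance equals 2r = 0.8660·a.
d = 0.8660 × 0.289 = 0.250 nm.

0.250 nm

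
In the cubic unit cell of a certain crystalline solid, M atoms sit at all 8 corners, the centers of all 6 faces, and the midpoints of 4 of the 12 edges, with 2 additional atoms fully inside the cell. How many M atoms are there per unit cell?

Corner atoms are shared by 8 cells (1/8 each), face atoms by 2 (1/2 each), edge atoms by 4 (1/4 each), interior atoms are unshared.
Net atoms = 8 × 1/8 + 6 × 1/2 + 4 × 1/4 + 2 = 1 + 3 + 1 + 2 = 7.

7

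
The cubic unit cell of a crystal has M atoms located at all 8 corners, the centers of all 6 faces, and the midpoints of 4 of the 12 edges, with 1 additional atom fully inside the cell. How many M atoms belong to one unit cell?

6

Corner atoms are shared by 8 cells (1/8 each), face atoms by 2 (1/2 each), edge atoms by 4 (1/4 each), interior atoms are unshared.
Net atoms = 8 × 1/8 + 6 × 1/2 + 4 × 1/4 + 1 = 1 + 3 + 1 + 1 = 6.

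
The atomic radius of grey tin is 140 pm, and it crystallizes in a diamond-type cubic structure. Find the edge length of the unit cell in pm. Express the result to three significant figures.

647 pm

In a diamond cubic lattice, nearest neighbors lie along the body diagonal with √3·a = 8r.
a = 8r/√3 = 8 × 140 / 1.7321 = 647 pm.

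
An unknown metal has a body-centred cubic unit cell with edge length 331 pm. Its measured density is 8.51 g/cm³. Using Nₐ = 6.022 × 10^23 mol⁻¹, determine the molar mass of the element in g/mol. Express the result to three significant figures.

92.9 g/mol

A BCC cell has Z = 2 atoms; a = 3.310 × 10^-8 cm.
M = ρ·N_A·a³/Z = 8.51 × 6.022 × 10²³ × 3.626 × 10^-23 / 2 = 92.9 g/mol.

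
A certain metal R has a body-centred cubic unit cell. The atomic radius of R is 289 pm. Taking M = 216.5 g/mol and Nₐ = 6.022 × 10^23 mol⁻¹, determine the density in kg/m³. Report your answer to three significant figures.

In a BCC lattice, atoms touch along the body diagonal, so √3·a = 4r, giving a = 667.4 pm = 6.674 × 10^-8 cm.
With Z = 2, ρ = Z·M/(N_A·a³) = 2 × 216.5 / (6.022 × 10²³ × 2.973 × 10^-22) = 2.419 g/cm³ = 2420 kg/m³.

2420 kg/m³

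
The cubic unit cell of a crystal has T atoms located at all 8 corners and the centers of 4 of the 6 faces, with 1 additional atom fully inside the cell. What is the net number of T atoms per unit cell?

Corner atoms are shared by 8 cells (1/8 each), face atoms by 2 (1/2 each), interior atoms are unshared.
Net atoms = 8 × 1/8 + 4 × 1/2 + 1 = 1 + 2 + 1 = 4.

4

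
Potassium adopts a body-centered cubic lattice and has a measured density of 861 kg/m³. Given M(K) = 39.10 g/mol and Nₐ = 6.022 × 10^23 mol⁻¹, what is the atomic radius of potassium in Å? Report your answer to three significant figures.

For a BCC cell (Z = 2), a³ = Z·M/(N_A·ρ) = 2 × 39.10 / (6.022 × 10²³ × 0.8610) = 1.508 × 10^-22 cm³, so a = 5.323 × 10^-8 cm = 5.323 Å.
Atoms touch along the body diagonal, so √3·a = 4r, so r = 0.4330 × a = 2.30 Å.

2.30 Å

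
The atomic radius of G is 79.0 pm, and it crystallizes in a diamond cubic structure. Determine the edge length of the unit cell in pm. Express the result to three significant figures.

In a diamond cubic lattice, nearest neighbors lie along the body diagonal with √3·a = 8r.
a = 8r/√3 = 8 × 79.0 / 1.7321 = 365 pm.

365 pm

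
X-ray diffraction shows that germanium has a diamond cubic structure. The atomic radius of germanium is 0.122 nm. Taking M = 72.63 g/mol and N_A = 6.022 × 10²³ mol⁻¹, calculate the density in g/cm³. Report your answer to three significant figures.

5.39 g/cm³

In a diamond cubic lattice, nearest neighbors lie along the body diagonal with √3·a = 8r, giving a = 0.5635 nm = 5.635 × 10^-8 cm.
With Z = 8, ρ = Z·M/(N_A·a³) = 8 × 72.63 / (6.022 × 10²³ × 1.789 × 10^-22) = 5.393 g/cm³.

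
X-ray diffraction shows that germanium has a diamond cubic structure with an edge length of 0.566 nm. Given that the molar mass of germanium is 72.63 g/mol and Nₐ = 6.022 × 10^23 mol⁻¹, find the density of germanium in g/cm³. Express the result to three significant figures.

A diamond cubic unit cell contains Z = 8 atoms.
Cell volume: a³ = (0.566 nm)³ = (5.660 × 10^-8 cm)³ = 1.813 × 10^-22 cm³.
ρ = Z·M/(N_A·a³) = 8 × 72.63 / (6.022 × 10²³ × 1.813 × 10^-22) = 5.321 g/cm³.

5.32 g/cm³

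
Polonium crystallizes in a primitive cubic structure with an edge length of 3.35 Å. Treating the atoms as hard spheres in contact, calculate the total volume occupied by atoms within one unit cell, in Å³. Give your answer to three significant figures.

In a simple cubic lattice atoms touch along the cell edge, so a = 2r, so r = 0.5000a = 1.675 Å.
V_atoms = Z × (4/3)πr³ = 1 × (4/3)π × (1.675)³ = 19.7 Å³.

19.7 Å³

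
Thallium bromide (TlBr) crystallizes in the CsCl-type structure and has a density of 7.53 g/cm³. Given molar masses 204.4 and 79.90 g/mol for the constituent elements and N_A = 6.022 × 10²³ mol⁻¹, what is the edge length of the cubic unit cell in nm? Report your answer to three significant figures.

M(TlBr) = 284.3 g/mol; Z = 1 formula unit per cell.
a³ = Z·M/(N_A·ρ) = 1 × 284.3 / (6.022 × 10²³ × 7.53) = 6.270 × 10^-23 cm³, so a = 3.973 × 10^-8 cm = 0.397 nm.

0.397 nm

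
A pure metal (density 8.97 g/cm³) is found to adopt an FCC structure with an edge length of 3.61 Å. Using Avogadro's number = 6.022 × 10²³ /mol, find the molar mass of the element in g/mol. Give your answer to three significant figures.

An FCC cell has Z = 4 atoms; a = 3.610 × 10^-8 cm.
M = ρ·N_A·a³/Z = 8.97 × 6.022 × 10²³ × 4.705 × 10^-23 / 4 = 63.5 g/mol.

63.5 g/mol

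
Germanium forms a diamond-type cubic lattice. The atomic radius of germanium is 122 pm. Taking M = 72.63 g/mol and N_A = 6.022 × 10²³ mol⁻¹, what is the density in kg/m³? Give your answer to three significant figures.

5390 kg/m³

In a diamond cubic lattice, nearest neighbors lie along the body diagonal with √3·a = 8r, giving a = 563.5 pm = 5.635 × 10^-8 cm.
With Z = 8, ρ = Z·M/(N_A·a³) = 8 × 72.63 / (6.022 × 10²³ × 1.789 × 10^-22) = 5.393 g/cm³ = 5390 kg/m³.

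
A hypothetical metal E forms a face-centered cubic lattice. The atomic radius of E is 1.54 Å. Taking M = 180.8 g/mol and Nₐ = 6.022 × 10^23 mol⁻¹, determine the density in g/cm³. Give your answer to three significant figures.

In an FCC lattice, atoms touch along the face diagonal, so √2·a = 4r, giving a = 4.356 Å = 4.356 × 10^-8 cm.
With Z = 4, ρ = Z·M/(N_A·a³) = 4 × 180.8 / (6.022 × 10²³ × 8.264 × 10^-23) = 14.53 g/cm³.

14.5 g/cm³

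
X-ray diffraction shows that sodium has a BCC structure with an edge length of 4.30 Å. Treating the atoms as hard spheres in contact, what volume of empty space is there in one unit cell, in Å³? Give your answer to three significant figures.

25.4 Å³

In a BCC lattice atoms touch along the body diagonal, so √3·a = 4r, so r = 0.4330a = 1.862 Å.
V_cell = a³ = 79.51 Å³; V_atoms = 2 × (4/3)πr³ = 54.08 Å³.
Empty space = 79.51 − 54.08 = 25.4 Å³.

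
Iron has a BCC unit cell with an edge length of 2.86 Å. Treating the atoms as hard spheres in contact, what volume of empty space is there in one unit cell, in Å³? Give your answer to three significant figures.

7.48 Å³

In a BCC lattice atoms touch along the body diagonal, so √3·a = 4r, so r = 0.4330a = 1.238 Å.
V_cell = a³ = 23.39 Å³; V_atoms = 2 × (4/3)πr³ = 15.91 Å³.
Empty space = 23.39 − 15.91 = 7.48 Å³.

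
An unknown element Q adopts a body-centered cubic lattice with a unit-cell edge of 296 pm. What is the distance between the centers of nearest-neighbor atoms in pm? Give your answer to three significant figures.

256 pm

In a BCC structure, atoms touch along the body diagonal, so √3·a = 4r; the nearest-neighbor distance equals 2r = 0.8660·a.
d = 0.8660 × 296 = 256 pm.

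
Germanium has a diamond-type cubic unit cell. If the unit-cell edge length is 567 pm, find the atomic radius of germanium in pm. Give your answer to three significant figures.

In a diamond cubic lattice, nearest neighbors lie along the body diagonal with √3·a = 8r.
r = √3·a/8 = 1.7321 × 567 / 8 = 123 pm.

123 pm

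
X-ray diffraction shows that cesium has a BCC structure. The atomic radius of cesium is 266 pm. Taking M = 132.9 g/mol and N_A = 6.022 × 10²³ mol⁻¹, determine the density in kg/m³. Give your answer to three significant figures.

In a BCC lattice, atoms touch along the body diagonal, so √3·a = 4r, giving a = 614.3 pm = 6.143 × 10^-8 cm.
With Z = 2, ρ = Z·M/(N_A·a³) = 2 × 132.9 / (6.022 × 10²³ × 2.318 × 10^-22) = 1.904 g/cm³ = 1900 kg/m³.

1900 kg/m³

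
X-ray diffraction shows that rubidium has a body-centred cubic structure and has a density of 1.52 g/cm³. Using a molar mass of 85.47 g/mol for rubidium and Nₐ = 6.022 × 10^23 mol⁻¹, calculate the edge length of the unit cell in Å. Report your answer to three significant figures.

5.72 Å

With Z = 2 atoms per BCC cell, a³ = Z·M/(N_A·ρ) = 2 × 85.47 / (6.022 × 10²³ × 1.520 g/cm³) = 1.867 × 10^-22 cm³.
a = (1.867 × 10^-22)^(1/3) = 5.716 × 10^-8 cm = 5.72 Å.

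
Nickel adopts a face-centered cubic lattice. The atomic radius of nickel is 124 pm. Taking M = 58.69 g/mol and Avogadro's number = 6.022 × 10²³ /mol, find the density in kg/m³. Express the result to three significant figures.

9040 kg/m³

In an FCC lattice, atoms touch along the face diagonal, so √2·a = 4r, giving a = 350.7 pm = 3.507 × 10^-8 cm.
With Z = 4, ρ = Z·M/(N_A·a³) = 4 × 58.69 / (6.022 × 10²³ × 4.314 × 10^-23) = 9.036 g/cm³ = 9040 kg/m³.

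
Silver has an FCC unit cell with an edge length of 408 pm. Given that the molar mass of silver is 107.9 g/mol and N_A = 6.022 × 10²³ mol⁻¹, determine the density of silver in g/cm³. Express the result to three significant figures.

An FCC unit cell contains Z = 4 atoms.
Cell volume: a³ = (408 pm)³ = (4.080 × 10^-8 cm)³ = 6.792 × 10^-23 cm³.
ρ = Z·M/(N_A·a³) = 4 × 107.9 / (6.022 × 10²³ × 6.792 × 10^-23) = 10.55 g/cm³.

10.6 g/cm³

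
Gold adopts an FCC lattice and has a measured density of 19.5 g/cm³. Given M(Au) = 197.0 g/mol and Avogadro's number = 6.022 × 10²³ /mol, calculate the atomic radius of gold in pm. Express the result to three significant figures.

For an FCC cell (Z = 4), a³ = Z·M/(N_A·ρ) = 4 × 197.0 / (6.022 × 10²³ × 19.50) = 6.710 × 10^-23 cm³, so a = 4.064 × 10^-8 cm = 406.4 pm.
Atoms touch along the face diagonal, so √2·a = 4r, so r = 0.3536 × a = 144 pm.

144 pm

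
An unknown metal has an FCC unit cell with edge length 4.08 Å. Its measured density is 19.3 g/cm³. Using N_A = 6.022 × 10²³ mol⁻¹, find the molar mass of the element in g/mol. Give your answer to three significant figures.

An FCC cell has Z = 4 atoms; a = 4.080 × 10^-8 cm.
M = ρ·N_A·a³/Z = 19.3 × 6.022 × 10²³ × 6.792 × 10^-23 / 4 = 197 g/mol.

197 g/mol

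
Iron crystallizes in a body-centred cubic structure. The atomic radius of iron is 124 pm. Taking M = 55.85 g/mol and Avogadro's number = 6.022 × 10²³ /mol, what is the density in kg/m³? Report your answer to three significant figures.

In a BCC lattice, atoms touch along the body diagonal, so √3·a = 4r, giving a = 286.4 pm = 2.864 × 10^-8 cm.
With Z = 2, ρ = Z·M/(N_A·a³) = 2 × 55.85 / (6.022 × 10²³ × 2.348 × 10^-23) = 7.899 g/cm³ = 7900 kg/m³.

7900 kg/m³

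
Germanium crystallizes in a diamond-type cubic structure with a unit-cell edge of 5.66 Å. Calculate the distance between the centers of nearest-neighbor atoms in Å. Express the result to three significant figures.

2.45 Å

In a diamond cubic structure, nearest neighbors lie along the body diagonal with √3·a = 8r; the nearest-neighbor distance equals 2r = 0.4330·a.
d = 0.4330 × 5.66 = 2.45 Å.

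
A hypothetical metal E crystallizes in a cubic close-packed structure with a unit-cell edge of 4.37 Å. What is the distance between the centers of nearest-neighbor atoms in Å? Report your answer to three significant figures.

In an FCC structure, atoms touch along the face diagonal, so √2·a = 4r; the nearest-neighbor distance equals 2r = 0.7071·a.
d = 0.7071 × 4.37 = 3.09 Å.

3.09 Å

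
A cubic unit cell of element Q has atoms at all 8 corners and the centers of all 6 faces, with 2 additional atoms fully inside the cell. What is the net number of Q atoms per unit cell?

Corner atoms are shared by 8 cells (1/8 each), face atoms by 2 (1/2 each), interior atoms are unshared.
Net atoms = 8 × 1/8 + 6 × 1/2 + 2 = 1 + 3 + 2 = 6.

6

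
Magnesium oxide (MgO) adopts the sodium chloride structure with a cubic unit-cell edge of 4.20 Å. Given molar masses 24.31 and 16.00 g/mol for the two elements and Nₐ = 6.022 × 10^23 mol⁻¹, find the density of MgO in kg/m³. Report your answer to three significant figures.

3610 kg/m³

The sodium chloride structure contains Z = 4 formula units per cell; M(MgO) = 24.31 + 16.00 = 40.31 g/mol.
a³ = (4.200 × 10^-8 cm)³ = 7.409 × 10^-23 cm³.
ρ = 4 × 40.31 / (6.022 × 10²³ × 7.409 × 10^-23) = 3.614 g/cm³ = 3610 kg/m³.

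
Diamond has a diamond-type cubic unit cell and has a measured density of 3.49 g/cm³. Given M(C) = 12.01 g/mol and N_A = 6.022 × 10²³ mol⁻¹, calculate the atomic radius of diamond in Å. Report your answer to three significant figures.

For a diamond cubic cell (Z = 8), a³ = Z·M/(N_A·ρ) = 8 × 12.01 / (6.022 × 10²³ × 3.490) = 4.572 × 10^-23 cm³, so a = 3.576 × 10^-8 cm = 3.576 Å.
Nearest neighbors lie along the body diagonal with √3·a = 8r, so r = 0.2165 × a = 0.774 Å.

0.774 Å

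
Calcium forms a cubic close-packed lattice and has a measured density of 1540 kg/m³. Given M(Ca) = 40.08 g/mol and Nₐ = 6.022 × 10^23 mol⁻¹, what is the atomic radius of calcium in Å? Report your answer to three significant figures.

For an FCC cell (Z = 4), a³ = Z·M/(N_A·ρ) = 4 × 40.08 / (6.022 × 10²³ × 1.540) = 1.729 × 10^-22 cm³, so a = 5.571 × 10^-8 cm = 5.571 Å.
Atoms touch along the face diagonal, so √2·a = 4r, so r = 0.3536 × a = 1.97 Å.

1.97 Å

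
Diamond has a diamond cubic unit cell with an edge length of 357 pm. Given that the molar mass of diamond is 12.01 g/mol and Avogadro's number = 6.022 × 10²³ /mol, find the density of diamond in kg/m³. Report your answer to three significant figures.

3510 kg/m³

A diamond cubic unit cell contains Z = 8 atoms.
Cell volume: a³ = (357 pm)³ = (3.570 × 10^-8 cm)³ = 4.550 × 10^-23 cm³.
ρ = Z·M/(N_A·a³) = 8 × 12.01 / (6.022 × 10²³ × 4.550 × 10^-23) = 3.507 g/cm³ = 3510 kg/m³.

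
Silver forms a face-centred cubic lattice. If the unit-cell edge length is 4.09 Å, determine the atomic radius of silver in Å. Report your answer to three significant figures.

1.45 Å

In an FCC lattice, atoms touch along the face diagonal, so √2·a = 4r.
r = √2·a/4 = 1.4142 × 4.09 / 4 = 1.45 Å.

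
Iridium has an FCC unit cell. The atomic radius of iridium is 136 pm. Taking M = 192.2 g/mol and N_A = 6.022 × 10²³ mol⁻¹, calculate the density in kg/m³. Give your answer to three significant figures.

In an FCC lattice, atoms touch along the face diagonal, so √2·a = 4r, giving a = 384.7 pm = 3.847 × 10^-8 cm.
With Z = 4, ρ = Z·M/(N_A·a³) = 4 × 192.2 / (6.022 × 10²³ × 5.692 × 10^-23) = 22.43 g/cm³ = 22400 kg/m³.

22400 kg/m³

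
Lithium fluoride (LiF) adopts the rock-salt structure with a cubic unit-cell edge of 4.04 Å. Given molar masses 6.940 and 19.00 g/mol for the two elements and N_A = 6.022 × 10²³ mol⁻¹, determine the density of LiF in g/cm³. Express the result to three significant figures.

2.61 g/cm³

The rock-salt structure contains Z = 4 formula units per cell; M(LiF) = 6.940 + 19.00 = 25.94 g/mol.
a³ = (4.040 × 10^-8 cm)³ = 6.594 × 10^-23 cm³.
ρ = 4 × 25.94 / (6.022 × 10²³ × 6.594 × 10^-23) = 2.613 g/cm³.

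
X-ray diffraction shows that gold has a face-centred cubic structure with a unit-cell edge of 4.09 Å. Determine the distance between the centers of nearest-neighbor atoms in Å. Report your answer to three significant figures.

2.89 Å

In an FCC structure, atoms touch along the face diagonal, so √2·a = 4r; the nearest-neighbor distance equals 2r = 0.7071·a.
d = 0.7071 × 4.09 = 2.89 Å.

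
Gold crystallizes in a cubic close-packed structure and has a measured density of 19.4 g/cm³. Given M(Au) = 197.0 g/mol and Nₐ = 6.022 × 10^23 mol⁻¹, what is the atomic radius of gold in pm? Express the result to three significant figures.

144 pm

For an FCC cell (Z = 4), a³ = Z·M/(N_A·ρ) = 4 × 197.0 / (6.022 × 10²³ × 19.40) = 6.745 × 10^-23 cm³, so a = 4.071 × 10^-8 cm = 407.1 pm.
Atoms touch along the face diagonal, so √2·a = 4r, so r = 0.3536 × a = 144 pm.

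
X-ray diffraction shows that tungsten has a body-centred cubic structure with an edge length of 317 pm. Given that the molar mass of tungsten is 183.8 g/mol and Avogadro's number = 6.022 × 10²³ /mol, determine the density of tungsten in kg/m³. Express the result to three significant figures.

A BCC unit cell contains Z = 2 atoms.
Cell volume: a³ = (317 pm)³ = (3.170 × 10^-8 cm)³ = 3.186 × 10^-23 cm³.
ρ = Z·M/(N_A·a³) = 2 × 183.8 / (6.022 × 10²³ × 3.186 × 10^-23) = 19.16 g/cm³ = 19200 kg/m³.

19200 kg/m³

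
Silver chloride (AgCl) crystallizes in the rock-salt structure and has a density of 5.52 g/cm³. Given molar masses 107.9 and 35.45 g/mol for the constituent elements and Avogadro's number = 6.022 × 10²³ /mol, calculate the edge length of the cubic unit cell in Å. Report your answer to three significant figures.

5.57 Å

M(AgCl) = 143.35 g/mol; Z = 4 formula units per cell.
a³ = Z·M/(N_A·ρ) = 4 × 143.35 / (6.022 × 10²³ × 5.52) = 1.725 × 10^-22 cm³, so a = 5.567 × 10^-8 cm = 5.57 Å.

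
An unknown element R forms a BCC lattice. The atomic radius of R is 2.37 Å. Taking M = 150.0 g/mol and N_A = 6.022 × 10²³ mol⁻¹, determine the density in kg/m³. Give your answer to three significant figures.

3040 kg/m³

In a BCC lattice, atoms touch along the body diagonal, so √3·a = 4r, giving a = 5.473 Å = 5.473 × 10^-8 cm.
With Z = 2, ρ = Z·M/(N_A·a³) = 2 × 150.0 / (6.022 × 10²³ × 1.640 × 10^-22) = 3.038 g/cm³ = 3040 kg/m³.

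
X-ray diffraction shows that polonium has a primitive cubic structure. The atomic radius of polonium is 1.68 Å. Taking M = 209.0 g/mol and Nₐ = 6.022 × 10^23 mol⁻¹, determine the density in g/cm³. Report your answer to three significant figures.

9.15 g/cm³

In a simple cubic lattice, atoms touch along the cell edge, so a = 2r, giving a = 3.360 Å = 3.360 × 10^-8 cm.
With Z = 1, ρ = Z·M/(N_A·a³) = 1 × 209.0 / (6.022 × 10²³ × 3.793 × 10^-23) = 9.149 g/cm³.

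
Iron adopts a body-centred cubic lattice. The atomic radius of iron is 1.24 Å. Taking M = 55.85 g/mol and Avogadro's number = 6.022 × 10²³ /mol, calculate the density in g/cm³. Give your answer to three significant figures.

7.90 g/cm³

In a BCC lattice, atoms touch along the body diagonal, so √3·a = 4r, giving a = 2.864 Å = 2.864 × 10^-8 cm.
With Z = 2, ρ = Z·M/(N_A·a³) = 2 × 55.85 / (6.022 × 10²³ × 2.348 × 10^-23) = 7.899 g/cm³.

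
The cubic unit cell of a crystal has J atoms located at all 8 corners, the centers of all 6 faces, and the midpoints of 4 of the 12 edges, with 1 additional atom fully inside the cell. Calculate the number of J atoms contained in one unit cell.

6

Corner atoms are shared by 8 cells (1/8 each), face atoms by 2 (1/2 each), edge atoms by 4 (1/4 each), interior atoms are unshared.
Net atoms = 8 × 1/8 + 6 × 1/2 + 4 × 1/4 + 1 = 1 + 3 + 1 + 1 = 6.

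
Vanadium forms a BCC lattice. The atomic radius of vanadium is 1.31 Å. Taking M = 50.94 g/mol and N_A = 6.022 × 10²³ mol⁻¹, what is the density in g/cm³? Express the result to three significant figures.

In a BCC lattice, atoms touch along the body diagonal, so √3·a = 4r, giving a = 3.025 Å = 3.025 × 10^-8 cm.
With Z = 2, ρ = Z·M/(N_A·a³) = 2 × 50.94 / (6.022 × 10²³ × 2.769 × 10^-23) = 6.110 g/cm³.

6.11 g/cm³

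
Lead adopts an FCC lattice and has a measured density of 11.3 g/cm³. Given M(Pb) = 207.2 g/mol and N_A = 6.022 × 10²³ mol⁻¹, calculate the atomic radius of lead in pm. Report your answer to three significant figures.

For an FCC cell (Z = 4), a³ = Z·M/(N_A·ρ) = 4 × 207.2 / (6.022 × 10²³ × 11.30) = 1.218 × 10^-22 cm³, so a = 4.957 × 10^-8 cm = 495.7 pm.
Atoms touch along the face diagonal, so √2·a = 4r, so r = 0.3536 × a = 175 pm.

175 pm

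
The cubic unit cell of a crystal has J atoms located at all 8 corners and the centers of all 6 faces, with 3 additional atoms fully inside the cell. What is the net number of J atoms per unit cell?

Corner atoms are shared by 8 cells (1/8 each), face atoms by 2 (1/2 each), interior atoms are unshared.
Net atoms = 8 × 1/8 + 6 × 1/2 + 3 = 1 + 3 + 3 = 7.

7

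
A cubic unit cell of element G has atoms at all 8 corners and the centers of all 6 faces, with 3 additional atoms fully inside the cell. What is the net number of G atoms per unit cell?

7

Corner atoms are shared by 8 cells (1/8 each), face atoms by 2 (1/2 each), interior atoms are unshared.
Net atoms = 8 × 1/8 + 6 × 1/2 + 3 = 1 + 3 + 3 = 7.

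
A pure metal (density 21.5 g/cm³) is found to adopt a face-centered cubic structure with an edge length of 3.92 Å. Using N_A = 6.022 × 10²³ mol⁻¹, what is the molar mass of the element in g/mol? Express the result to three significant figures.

An FCC cell has Z = 4 atoms; a = 3.920 × 10^-8 cm.
M = ρ·N_A·a³/Z = 21.5 × 6.022 × 10²³ × 6.024 × 10^-23 / 4 = 195 g/mol.

195 g/mol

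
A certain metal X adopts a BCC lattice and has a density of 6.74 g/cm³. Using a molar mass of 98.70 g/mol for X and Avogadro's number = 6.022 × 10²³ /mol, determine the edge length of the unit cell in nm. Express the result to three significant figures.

0.365 nm

With Z = 2 atoms per BCC cell, a³ = Z·M/(N_A·ρ) = 2 × 98.70 / (6.022 × 10²³ × 6.740 g/cm³) = 4.863 × 10^-23 cm³.
a = (4.863 × 10^-23)^(1/3) = 3.650 × 10^-8 cm = 0.365 nm.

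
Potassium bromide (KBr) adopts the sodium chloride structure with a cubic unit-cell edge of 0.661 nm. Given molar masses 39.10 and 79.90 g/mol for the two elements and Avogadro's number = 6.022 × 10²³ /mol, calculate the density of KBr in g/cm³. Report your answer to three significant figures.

2.74 g/cm³

The sodium chloride structure contains Z = 4 formula units per cell; M(KBr) = 39.10 + 79.90 = 119.0 g/mol.
a³ = (6.610 × 10^-8 cm)³ = 2.888 × 10^-22 cm³.
ρ = 4 × 119.0 / (6.022 × 10²³ × 2.888 × 10^-22) = 2.737 g/cm³.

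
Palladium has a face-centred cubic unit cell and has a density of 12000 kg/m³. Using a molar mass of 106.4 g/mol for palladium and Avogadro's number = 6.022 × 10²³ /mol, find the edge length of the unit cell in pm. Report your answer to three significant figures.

389 pm

With Z = 4 atoms per FCC cell, a³ = Z·M/(N_A·ρ) = 4 × 106.4 / (6.022 × 10²³ × 12.00 g/cm³) = 5.890 × 10^-23 cm³.
a = (5.890 × 10^-23)^(1/3) = 3.891 × 10^-8 cm = 389 pm.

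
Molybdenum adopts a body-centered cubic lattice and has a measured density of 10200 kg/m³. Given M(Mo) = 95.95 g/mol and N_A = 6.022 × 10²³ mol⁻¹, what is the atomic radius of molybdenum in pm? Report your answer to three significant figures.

For a BCC cell (Z = 2), a³ = Z·M/(N_A·ρ) = 2 × 95.95 / (6.022 × 10²³ × 10.20) = 3.124 × 10^-23 cm³, so a = 3.150 × 10^-8 cm = 315.0 pm.
Atoms touch along the body diagonal, so √3·a = 4r, so r = 0.4330 × a = 136 pm.

136 pm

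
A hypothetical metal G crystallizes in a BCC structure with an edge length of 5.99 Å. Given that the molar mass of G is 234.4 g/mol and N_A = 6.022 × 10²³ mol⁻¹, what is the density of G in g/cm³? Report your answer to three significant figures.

A BCC unit cell contains Z = 2 atoms.
Cell volume: a³ = (5.99 Å)³ = (5.990 × 10^-8 cm)³ = 2.149 × 10^-22 cm³.
ρ = Z·M/(N_A·a³) = 2 × 234.4 / (6.022 × 10²³ × 2.149 × 10^-22) = 3.622 g/cm³.

3.62 g/cm³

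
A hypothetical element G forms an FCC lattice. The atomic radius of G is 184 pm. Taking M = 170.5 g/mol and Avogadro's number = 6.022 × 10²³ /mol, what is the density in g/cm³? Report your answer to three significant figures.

In an FCC lattice, atoms touch along the face diagonal, so √2·a = 4r, giving a = 520.4 pm = 5.204 × 10^-8 cm.
With Z = 4, ρ = Z·M/(N_A·a³) = 4 × 170.5 / (6.022 × 10²³ × 1.410 × 10^-22) = 8.034 g/cm³.

8.03 g/cm³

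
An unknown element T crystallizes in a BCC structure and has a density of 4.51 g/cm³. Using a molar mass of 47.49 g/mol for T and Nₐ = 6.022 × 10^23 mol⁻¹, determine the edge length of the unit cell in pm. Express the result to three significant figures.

327 pm

With Z = 2 atoms per BCC cell, a³ = Z·M/(N_A·ρ) = 2 × 47.49 / (6.022 × 10²³ × 4.510 g/cm³) = 3.497 × 10^-23 cm³.
a = (3.497 × 10^-23)^(1/3) = 3.270 × 10^-8 cm = 327 pm.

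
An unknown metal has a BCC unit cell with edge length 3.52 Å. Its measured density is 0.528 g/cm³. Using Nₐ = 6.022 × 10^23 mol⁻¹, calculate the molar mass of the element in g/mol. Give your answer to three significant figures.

A BCC cell has Z = 2 atoms; a = 3.520 × 10^-8 cm.
M = ρ·N_A·a³/Z = 0.528 × 6.022 × 10²³ × 4.361 × 10^-23 / 2 = 6.93 g/mol.

6.93 g/mol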